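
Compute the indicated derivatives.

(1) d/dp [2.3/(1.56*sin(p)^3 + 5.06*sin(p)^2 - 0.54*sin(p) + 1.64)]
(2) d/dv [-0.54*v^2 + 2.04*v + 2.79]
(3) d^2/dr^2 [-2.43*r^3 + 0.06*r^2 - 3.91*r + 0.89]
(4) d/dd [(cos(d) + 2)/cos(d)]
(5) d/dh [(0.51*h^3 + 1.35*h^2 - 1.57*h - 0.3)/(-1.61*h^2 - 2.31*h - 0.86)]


(1) = (-10.764*sin(p)^2 - 23.276*sin(p) + 1.242)*cos(p)/(1.56*sin(p)^3 + 5.06*sin(p)^2 - 0.54*sin(p) + 1.64)^2
(2) = 2.04 - 1.08*v
(3) = 0.12 - 14.58*r
(4) = 2*sin(d)/cos(d)^2
(5) = (-0.8211*h^4 - 2.3562*h^3 - 6.962*h^2 - 3.288*h + 0.6572)/(2.5921*h^4 + 7.4382*h^3 + 8.1053*h^2 + 3.9732*h + 0.7396)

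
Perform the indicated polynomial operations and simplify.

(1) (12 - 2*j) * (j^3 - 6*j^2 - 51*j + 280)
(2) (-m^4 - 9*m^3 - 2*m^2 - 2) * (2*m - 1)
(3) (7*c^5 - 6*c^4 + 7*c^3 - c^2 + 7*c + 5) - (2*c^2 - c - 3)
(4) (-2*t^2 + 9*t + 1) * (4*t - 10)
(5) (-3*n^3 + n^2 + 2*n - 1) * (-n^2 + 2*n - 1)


(1) = -2*j^4 + 24*j^3 + 30*j^2 - 1172*j + 3360
(2) = -2*m^5 - 17*m^4 + 5*m^3 + 2*m^2 - 4*m + 2
(3) = 7*c^5 - 6*c^4 + 7*c^3 - 3*c^2 + 8*c + 8
(4) = -8*t^3 + 56*t^2 - 86*t - 10
(5) = 3*n^5 - 7*n^4 + 3*n^3 + 4*n^2 - 4*n + 1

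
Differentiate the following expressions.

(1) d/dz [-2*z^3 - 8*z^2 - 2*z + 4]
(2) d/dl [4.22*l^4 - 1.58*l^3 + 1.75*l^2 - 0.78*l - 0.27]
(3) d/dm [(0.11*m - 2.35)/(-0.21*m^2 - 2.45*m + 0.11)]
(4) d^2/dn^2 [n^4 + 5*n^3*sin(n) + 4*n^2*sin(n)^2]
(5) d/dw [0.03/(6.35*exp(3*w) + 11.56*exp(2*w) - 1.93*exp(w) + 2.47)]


(1) = -6*z^2 - 16*z - 2
(2) = 16.88*l^3 - 4.74*l^2 + 3.5*l - 0.78
(3) = (0.0231*m^2 - 0.987*m - 5.7454)/(0.0441*m^4 + 1.029*m^3 + 5.9563*m^2 - 0.539*m + 0.0121)
(4) = -5*n^3*sin(n) + 30*n^2*cos(n) + 8*n^2*cos(2*n) + 12*n^2 + 30*n*sin(n) + 16*n*sin(2*n) - 4*cos(2*n) + 4
(5) = (-0.5715*exp(2*w) - 0.6936*exp(w) + 0.0579)*exp(w)/(6.35*exp(3*w) + 11.56*exp(2*w) - 1.93*exp(w) + 2.47)^2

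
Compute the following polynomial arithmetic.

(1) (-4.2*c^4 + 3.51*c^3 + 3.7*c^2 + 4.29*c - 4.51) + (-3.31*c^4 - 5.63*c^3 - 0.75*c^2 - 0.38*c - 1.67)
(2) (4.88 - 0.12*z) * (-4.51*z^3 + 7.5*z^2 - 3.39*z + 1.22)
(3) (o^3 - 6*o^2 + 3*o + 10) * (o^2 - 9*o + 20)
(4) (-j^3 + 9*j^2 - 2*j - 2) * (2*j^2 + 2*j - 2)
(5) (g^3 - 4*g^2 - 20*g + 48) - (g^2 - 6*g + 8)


(1) = -7.51*c^4 - 2.12*c^3 + 2.95*c^2 + 3.91*c - 6.18
(2) = 0.5412*z^4 - 22.9088*z^3 + 37.0068*z^2 - 16.6896*z + 5.9536
(3) = o^5 - 15*o^4 + 77*o^3 - 137*o^2 - 30*o + 200
(4) = -2*j^5 + 16*j^4 + 16*j^3 - 26*j^2 + 4
(5) = g^3 - 5*g^2 - 14*g + 40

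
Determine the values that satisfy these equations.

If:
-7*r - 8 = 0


Then:
r = -8/7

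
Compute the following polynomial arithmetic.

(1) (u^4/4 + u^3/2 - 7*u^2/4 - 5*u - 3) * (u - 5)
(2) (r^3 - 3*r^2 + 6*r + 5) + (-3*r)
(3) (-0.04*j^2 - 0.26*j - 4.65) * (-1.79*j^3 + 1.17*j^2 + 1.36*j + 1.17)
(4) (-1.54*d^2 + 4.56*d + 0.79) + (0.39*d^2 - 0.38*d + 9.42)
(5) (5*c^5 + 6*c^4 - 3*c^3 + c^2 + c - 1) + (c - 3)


(1) = u^5/4 - 3*u^4/4 - 17*u^3/4 + 15*u^2/4 + 22*u + 15
(2) = r^3 - 3*r^2 + 3*r + 5
(3) = 0.0716*j^5 + 0.4186*j^4 + 7.9649*j^3 - 5.8409*j^2 - 6.6282*j - 5.4405
(4) = -1.15*d^2 + 4.18*d + 10.21
(5) = 5*c^5 + 6*c^4 - 3*c^3 + c^2 + 2*c - 4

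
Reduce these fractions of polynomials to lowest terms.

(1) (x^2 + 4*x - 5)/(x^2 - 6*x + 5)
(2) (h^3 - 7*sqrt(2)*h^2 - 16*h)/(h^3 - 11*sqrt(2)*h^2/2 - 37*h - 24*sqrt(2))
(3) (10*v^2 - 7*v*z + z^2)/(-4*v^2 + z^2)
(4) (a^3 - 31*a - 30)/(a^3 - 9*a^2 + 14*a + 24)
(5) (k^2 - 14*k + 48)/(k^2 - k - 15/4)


(1) = (x + 5)/(x - 5)
(2) = 2*h/(2*h + 3*sqrt(2))
(3) = (-5*v + z)/(2*v + z)
(4) = (a + 5)/(a - 4)
(5) = (4*k^2 - 56*k + 192)/(4*k^2 - 4*k - 15)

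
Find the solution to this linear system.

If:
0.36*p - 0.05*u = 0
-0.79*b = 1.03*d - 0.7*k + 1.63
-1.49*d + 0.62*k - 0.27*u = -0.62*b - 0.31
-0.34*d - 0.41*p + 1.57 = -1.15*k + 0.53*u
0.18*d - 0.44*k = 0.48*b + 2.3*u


Then:
b = -1.75
d = -1.22
k = -1.45
p = 0.08
u = 0.55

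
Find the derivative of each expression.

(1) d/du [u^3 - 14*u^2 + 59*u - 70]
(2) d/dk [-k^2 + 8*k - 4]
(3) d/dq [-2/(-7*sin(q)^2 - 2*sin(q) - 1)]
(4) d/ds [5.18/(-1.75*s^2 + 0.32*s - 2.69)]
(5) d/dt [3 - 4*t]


(1) = 3*u^2 - 28*u + 59
(2) = 8 - 2*k
(3) = -4*(7*sin(q) + 1)*cos(q)/(7*sin(q)^2 + 2*sin(q) + 1)^2
(4) = (18.13*s - 1.6576)/(1.75*s^2 - 0.32*s + 2.69)^2
(5) = -4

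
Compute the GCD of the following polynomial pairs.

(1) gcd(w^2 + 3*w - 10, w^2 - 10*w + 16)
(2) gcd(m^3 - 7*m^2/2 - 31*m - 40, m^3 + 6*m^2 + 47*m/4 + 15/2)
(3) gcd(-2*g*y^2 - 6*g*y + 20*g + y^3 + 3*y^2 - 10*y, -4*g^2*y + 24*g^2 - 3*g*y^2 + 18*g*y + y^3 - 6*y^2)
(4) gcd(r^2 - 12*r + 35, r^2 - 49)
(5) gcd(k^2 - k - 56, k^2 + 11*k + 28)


(1) = gcd((w - 2)*(w + 5), (w - 8)*(w - 2)) = w - 2
(2) = gcd((m - 8)*(m + 2)*(m + 5/2), (m + 3/2)*(m + 2)*(m + 5/2)) = m^2 + 9*m/2 + 5
(3) = 1
(4) = r - 7
(5) = k + 7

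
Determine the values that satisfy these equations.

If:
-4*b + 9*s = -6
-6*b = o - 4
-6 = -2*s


Then:
b = 33/4
o = -91/2
s = 3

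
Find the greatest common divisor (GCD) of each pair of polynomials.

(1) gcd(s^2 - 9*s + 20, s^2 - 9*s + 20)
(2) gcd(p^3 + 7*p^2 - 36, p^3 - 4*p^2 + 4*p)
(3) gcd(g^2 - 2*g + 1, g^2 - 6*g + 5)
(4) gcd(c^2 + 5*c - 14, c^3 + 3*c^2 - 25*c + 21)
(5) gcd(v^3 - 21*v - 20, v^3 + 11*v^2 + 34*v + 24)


(1) = s^2 - 9*s + 20
(2) = gcd((p - 2)*(p + 3)*(p + 6), p*(p - 2)^2) = p - 2
(3) = g - 1
(4) = c + 7
(5) = v^2 + 5*v + 4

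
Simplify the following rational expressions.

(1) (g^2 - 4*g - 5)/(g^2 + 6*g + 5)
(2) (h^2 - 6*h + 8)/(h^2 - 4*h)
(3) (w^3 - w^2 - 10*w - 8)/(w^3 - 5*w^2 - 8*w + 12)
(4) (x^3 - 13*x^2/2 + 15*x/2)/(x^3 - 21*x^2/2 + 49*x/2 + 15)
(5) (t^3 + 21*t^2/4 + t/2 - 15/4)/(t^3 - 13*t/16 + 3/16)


(1) = (g - 5)/(g + 5)
(2) = (h - 2)/h
(3) = (w^2 - 3*w - 4)/(w^2 - 7*w + 6)
(4) = (2*x^2 - 3*x)/(2*x^2 - 11*x - 6)
(5) = (4*t + 20)/(4*t - 1)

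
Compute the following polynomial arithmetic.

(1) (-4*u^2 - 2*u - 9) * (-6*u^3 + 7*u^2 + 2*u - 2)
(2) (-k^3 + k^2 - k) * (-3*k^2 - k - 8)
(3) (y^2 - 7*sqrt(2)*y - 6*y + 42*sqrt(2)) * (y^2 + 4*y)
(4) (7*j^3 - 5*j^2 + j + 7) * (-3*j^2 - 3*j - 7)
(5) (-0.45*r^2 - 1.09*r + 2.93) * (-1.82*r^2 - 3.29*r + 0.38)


(1) = 24*u^5 - 16*u^4 + 32*u^3 - 59*u^2 - 14*u + 18
(2) = 3*k^5 - 2*k^4 + 10*k^3 - 7*k^2 + 8*k
(3) = y^4 - 7*sqrt(2)*y^3 - 2*y^3 - 24*y^2 + 14*sqrt(2)*y^2 + 168*sqrt(2)*y
(4) = -21*j^5 - 6*j^4 - 37*j^3 + 11*j^2 - 28*j - 49
(5) = 0.819*r^4 + 3.4643*r^3 - 1.9175*r^2 - 10.0539*r + 1.1134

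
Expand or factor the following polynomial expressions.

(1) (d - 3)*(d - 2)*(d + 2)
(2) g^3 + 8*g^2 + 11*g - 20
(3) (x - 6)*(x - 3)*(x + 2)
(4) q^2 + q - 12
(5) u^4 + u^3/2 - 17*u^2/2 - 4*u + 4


(1) = d^3 - 3*d^2 - 4*d + 12
(2) = (g - 1)*(g + 4)*(g + 5)
(3) = x^3 - 7*x^2 + 36
(4) = (q - 3)*(q + 4)
(5) = (u - 1/2)*(u + 1)*(u - 2*sqrt(2))*(u + 2*sqrt(2))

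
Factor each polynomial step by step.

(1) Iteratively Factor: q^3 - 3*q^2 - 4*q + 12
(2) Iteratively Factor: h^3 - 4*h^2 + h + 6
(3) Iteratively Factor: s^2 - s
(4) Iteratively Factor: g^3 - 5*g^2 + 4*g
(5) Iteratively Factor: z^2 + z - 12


(1) = (q + 2)*(q^2 - 5*q + 6) = (q - 3)*(q + 2)*(q - 2)
(2) = (h - 2)*(h^2 - 2*h - 3) = (h - 3)*(h - 2)*(h + 1)
(3) = (s - 1)*(s)
(4) = (g - 1)*(g^2 - 4*g) = g*(g - 1)*(g - 4)
(5) = (z + 4)*(z - 3)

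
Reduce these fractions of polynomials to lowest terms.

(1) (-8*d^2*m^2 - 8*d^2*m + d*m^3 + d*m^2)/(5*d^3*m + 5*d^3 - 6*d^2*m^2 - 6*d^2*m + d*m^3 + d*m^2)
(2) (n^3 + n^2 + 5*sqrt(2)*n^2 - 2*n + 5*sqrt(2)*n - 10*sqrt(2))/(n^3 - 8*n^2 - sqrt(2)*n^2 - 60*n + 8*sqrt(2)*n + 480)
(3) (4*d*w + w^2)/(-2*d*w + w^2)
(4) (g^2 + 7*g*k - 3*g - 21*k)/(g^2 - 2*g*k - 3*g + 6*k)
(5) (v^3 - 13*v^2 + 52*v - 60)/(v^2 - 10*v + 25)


(1) = (-8*d*m + m^2)/(5*d^2 - 6*d*m + m^2)
(2) = (n^2 + n - 2)/(n^2 + n*(-6*sqrt(2) - 8) + 48*sqrt(2))
(3) = (4*d + w)/(-2*d + w)
(4) = (g + 7*k)/(g - 2*k)
(5) = (v^2 - 8*v + 12)/(v - 5)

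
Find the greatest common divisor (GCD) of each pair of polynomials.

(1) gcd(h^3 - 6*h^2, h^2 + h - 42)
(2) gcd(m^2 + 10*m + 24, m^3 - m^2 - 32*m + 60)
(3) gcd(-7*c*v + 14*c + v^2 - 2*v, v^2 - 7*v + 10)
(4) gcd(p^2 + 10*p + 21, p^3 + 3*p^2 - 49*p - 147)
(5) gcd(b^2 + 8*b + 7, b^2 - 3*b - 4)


(1) = h - 6
(2) = m + 6
(3) = gcd((-7*c + v)*(v - 2), (v - 5)*(v - 2)) = v - 2
(4) = gcd((p + 3)*(p + 7), (p - 7)*(p + 3)*(p + 7)) = p^2 + 10*p + 21
(5) = gcd((b + 1)*(b + 7), (b - 4)*(b + 1)) = b + 1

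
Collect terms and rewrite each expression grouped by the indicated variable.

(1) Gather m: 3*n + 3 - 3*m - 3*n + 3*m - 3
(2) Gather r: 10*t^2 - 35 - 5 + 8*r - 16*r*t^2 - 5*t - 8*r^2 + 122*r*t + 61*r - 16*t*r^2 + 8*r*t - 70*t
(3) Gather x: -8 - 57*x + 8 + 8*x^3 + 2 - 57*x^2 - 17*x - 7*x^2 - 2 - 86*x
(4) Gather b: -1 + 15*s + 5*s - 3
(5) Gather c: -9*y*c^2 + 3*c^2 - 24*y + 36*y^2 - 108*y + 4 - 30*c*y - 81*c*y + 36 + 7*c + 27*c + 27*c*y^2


(1) = 0
(2) = r^2*(-16*t - 8) + r*(-16*t^2 + 130*t + 69) + 10*t^2 - 75*t - 40
(3) = 8*x^3 - 64*x^2 - 160*x
(4) = 20*s - 4
(5) = c^2*(3 - 9*y) + c*(27*y^2 - 111*y + 34) + 36*y^2 - 132*y + 40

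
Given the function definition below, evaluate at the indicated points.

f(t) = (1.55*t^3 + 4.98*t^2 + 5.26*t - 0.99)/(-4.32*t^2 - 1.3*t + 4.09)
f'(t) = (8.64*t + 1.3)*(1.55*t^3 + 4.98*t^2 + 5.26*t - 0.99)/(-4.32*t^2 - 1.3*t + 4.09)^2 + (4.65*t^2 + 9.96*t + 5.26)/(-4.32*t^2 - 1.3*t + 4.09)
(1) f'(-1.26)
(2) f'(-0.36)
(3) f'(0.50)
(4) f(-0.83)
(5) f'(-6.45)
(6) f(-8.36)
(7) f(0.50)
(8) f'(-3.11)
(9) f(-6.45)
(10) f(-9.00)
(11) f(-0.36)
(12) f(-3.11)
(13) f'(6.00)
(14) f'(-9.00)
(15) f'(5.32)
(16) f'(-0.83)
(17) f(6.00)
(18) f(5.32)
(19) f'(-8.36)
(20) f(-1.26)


(1) = 21.01
(2) = 0.83
(3) = 7.94
(4) = -1.28
(5) = -0.33
(6) = 2.10
(7) = 1.30
(8) = -0.22
(9) = 1.46
(10) = 2.32
(11) = -0.58
(12) = 0.47
(13) = -0.32
(14) = -0.34
(15) = -0.31
(16) = 3.52
(17) = -3.42
(18) = -3.21
(19) = -0.34
(20) = 2.49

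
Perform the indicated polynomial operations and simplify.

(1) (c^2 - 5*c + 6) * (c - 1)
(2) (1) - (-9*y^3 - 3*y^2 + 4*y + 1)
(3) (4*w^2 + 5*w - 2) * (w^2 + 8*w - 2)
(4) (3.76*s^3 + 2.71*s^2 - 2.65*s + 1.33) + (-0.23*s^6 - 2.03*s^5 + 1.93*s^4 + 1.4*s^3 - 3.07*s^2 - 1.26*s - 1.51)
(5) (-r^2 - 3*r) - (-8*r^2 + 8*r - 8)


(1) = c^3 - 6*c^2 + 11*c - 6
(2) = 9*y^3 + 3*y^2 - 4*y
(3) = 4*w^4 + 37*w^3 + 30*w^2 - 26*w + 4
(4) = -0.23*s^6 - 2.03*s^5 + 1.93*s^4 + 5.16*s^3 - 0.36*s^2 - 3.91*s - 0.18
(5) = 7*r^2 - 11*r + 8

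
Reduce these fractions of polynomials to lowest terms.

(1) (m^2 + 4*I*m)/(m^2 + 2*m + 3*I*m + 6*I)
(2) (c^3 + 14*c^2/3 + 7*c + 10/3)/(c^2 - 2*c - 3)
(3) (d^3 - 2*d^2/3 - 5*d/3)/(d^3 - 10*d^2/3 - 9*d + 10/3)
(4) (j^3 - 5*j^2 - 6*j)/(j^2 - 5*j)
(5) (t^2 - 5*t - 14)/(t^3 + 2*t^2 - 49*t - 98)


(1) = (m^2 + 4*I*m)/(m^2 + m*(2 + 3*I) + 6*I)
(2) = (3*c^2 + 11*c + 10)/(3*c - 9)
(3) = (3*d^3 - 2*d^2 - 5*d)/(3*d^3 - 10*d^2 - 27*d + 10)
(4) = (j^2 - 5*j - 6)/(j - 5)
(5) = 1/(t + 7)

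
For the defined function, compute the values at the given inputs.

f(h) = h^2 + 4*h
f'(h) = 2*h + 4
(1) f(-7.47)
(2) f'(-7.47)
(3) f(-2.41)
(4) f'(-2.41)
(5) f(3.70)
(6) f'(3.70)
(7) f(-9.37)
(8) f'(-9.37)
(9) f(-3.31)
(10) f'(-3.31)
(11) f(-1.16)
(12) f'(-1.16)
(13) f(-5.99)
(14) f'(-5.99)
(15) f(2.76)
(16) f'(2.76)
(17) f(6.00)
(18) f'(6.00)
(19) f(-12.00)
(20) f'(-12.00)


(1) = 25.92
(2) = -10.94
(3) = -3.83
(4) = -0.82
(5) = 28.49
(6) = 11.40
(7) = 50.32
(8) = -14.74
(9) = -2.28
(10) = -2.62
(11) = -3.29
(12) = 1.68
(13) = 11.92
(14) = -7.98
(15) = 18.66
(16) = 9.52
(17) = 60.00
(18) = 16.00
(19) = 96.00
(20) = -20.00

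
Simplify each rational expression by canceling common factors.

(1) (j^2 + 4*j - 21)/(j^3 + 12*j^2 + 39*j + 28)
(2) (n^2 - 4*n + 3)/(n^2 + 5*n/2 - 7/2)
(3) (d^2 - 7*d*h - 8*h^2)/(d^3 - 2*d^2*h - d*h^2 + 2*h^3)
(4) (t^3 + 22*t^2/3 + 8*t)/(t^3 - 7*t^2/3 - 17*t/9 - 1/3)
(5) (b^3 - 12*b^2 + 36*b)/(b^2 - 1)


(1) = (j - 3)/(j^2 + 5*j + 4)
(2) = (2*n - 6)/(2*n + 7)
(3) = (d - 8*h)/(d^2 - 3*d*h + 2*h^2)
(4) = (9*t^3 + 66*t^2 + 72*t)/(9*t^3 - 21*t^2 - 17*t - 3)
(5) = (b^3 - 12*b^2 + 36*b)/(b^2 - 1)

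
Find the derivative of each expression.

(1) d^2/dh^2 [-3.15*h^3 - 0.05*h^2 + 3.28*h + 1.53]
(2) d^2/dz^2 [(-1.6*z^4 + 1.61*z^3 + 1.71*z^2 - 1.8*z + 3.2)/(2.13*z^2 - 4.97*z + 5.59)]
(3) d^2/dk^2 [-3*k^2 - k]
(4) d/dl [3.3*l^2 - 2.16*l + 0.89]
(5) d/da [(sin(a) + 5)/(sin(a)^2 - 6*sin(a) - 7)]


(1) = -18.9*h - 0.1
(2) = (-14.51808*z^6 + 101.62656*z^5 - 351.43296*z^4 + 772.295826*z^3 - 903.3948*z^2 + 227.195886*z + 88.735102)/(9.663597*z^6 - 67.645179*z^5 + 233.922564*z^4 - 477.821267*z^3 + 613.909452*z^2 - 465.909171*z + 174.676879)
(3) = -6
(4) = 6.6*l - 2.16
(5) = (-10*sin(a) + cos(a)^2 + 22)*cos(a)/((sin(a) - 7)^2*(sin(a) + 1)^2)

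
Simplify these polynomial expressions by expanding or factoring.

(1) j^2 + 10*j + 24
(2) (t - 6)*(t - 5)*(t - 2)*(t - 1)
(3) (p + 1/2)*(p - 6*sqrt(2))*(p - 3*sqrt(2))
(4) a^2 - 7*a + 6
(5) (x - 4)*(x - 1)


(1) = (j + 4)*(j + 6)
(2) = t^4 - 14*t^3 + 65*t^2 - 112*t + 60
(3) = p^3 - 9*sqrt(2)*p^2 + p^2/2 - 9*sqrt(2)*p/2 + 36*p + 18
(4) = (a - 6)*(a - 1)
(5) = x^2 - 5*x + 4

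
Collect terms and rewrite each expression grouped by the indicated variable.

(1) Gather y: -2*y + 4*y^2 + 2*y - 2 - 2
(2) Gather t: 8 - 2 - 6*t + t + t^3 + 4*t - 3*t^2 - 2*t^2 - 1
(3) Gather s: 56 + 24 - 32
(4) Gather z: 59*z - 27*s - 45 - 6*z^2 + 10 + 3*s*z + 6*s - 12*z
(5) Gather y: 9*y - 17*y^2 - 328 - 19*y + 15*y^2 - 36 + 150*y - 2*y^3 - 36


(1) = 4*y^2 - 4
(2) = t^3 - 5*t^2 - t + 5
(3) = 48
(4) = -21*s - 6*z^2 + z*(3*s + 47) - 35
(5) = -2*y^3 - 2*y^2 + 140*y - 400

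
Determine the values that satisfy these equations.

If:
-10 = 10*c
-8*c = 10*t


Then:
c = -1
t = 4/5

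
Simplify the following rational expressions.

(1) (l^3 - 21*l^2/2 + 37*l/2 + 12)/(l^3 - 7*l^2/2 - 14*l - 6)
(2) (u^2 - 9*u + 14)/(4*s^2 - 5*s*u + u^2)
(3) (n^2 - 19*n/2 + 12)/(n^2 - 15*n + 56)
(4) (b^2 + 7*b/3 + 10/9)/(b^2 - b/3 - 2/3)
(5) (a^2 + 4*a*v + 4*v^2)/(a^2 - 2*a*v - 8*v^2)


(1) = (l^2 - 11*l + 24)/(l^2 - 4*l - 12)
(2) = (u^2 - 9*u + 14)/(4*s^2 - 5*s*u + u^2)
(3) = (2*n - 3)/(2*n - 14)
(4) = (3*b + 5)/(3*b - 3)
(5) = (-a - 2*v)/(-a + 4*v)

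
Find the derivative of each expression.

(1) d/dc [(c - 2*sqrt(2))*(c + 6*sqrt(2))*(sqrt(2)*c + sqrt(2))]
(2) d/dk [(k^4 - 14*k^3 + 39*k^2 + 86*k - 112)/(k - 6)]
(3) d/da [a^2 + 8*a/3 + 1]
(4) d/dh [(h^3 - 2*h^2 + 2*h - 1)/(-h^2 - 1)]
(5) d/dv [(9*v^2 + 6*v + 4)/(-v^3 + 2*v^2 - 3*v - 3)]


(1) = 3*sqrt(2)*c^2 + 2*sqrt(2)*c + 16*c - 24*sqrt(2) + 8
(2) = (3*k^4 - 52*k^3 + 291*k^2 - 468*k - 404)/(k^2 - 12*k + 36)
(3) = 2*a + 8/3
(4) = (-h^4 - h^2 + 2*h - 2)/(h^4 + 2*h^2 + 1)
(5) = (9*v^4 + 12*v^3 - 27*v^2 - 70*v - 6)/(v^6 - 4*v^5 + 10*v^4 - 6*v^3 - 3*v^2 + 18*v + 9)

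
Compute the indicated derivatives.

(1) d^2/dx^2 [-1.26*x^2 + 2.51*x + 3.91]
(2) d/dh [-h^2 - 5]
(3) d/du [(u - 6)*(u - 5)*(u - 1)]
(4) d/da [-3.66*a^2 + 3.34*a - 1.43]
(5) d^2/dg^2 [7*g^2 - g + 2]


(1) = -2.52000000000000
(2) = -2*h
(3) = 3*u^2 - 24*u + 41
(4) = 3.34 - 7.32*a
(5) = 14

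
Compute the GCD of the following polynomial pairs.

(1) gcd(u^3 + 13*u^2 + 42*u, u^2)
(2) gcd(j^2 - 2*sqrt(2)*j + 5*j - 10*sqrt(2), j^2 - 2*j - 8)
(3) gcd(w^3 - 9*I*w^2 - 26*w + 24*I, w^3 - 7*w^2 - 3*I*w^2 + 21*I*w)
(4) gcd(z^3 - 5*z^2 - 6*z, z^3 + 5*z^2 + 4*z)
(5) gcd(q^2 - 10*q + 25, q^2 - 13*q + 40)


(1) = u
(2) = 1
(3) = w - 3*I
(4) = z^2 + z
(5) = gcd((q - 5)^2, (q - 8)*(q - 5)) = q - 5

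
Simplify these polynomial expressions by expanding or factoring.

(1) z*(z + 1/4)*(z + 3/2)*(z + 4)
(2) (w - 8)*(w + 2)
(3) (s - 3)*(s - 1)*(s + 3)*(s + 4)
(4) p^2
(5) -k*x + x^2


(1) = z^4 + 23*z^3/4 + 59*z^2/8 + 3*z/2
(2) = w^2 - 6*w - 16
(3) = s^4 + 3*s^3 - 13*s^2 - 27*s + 36
(4) = p^2
(5) = x*(-k + x)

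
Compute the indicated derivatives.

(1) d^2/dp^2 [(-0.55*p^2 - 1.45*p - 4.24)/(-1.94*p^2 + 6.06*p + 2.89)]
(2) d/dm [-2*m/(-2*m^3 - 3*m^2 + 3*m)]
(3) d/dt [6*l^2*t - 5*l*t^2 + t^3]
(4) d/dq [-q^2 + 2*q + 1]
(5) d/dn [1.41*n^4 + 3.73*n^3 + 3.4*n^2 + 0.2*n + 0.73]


(1) = (23.84648*p^3 + 114.247764*p^2 - 250.305396*p + 317.358546)/(7.301384*p^6 - 68.422248*p^5 + 181.10094*p^4 - 18.68904*p^3 - 269.78439*p^2 - 151.841178*p - 24.137569)
(2) = -(8*m + 6)/(2*m^2 + 3*m - 3)^2
(3) = 6*l^2 - 10*l*t + 3*t^2
(4) = 2 - 2*q
(5) = 5.64*n^3 + 11.19*n^2 + 6.8*n + 0.2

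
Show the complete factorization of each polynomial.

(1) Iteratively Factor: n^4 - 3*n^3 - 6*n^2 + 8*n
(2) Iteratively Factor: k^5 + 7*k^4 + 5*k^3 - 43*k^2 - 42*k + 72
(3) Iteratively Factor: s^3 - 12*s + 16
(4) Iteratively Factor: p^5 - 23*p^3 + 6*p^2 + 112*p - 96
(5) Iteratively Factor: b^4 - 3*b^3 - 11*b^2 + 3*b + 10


(1) = (n)*(n^3 - 3*n^2 - 6*n + 8) = n*(n + 2)*(n^2 - 5*n + 4) = n*(n - 4)*(n + 2)*(n - 1)
(2) = (k + 4)*(k^4 + 3*k^3 - 7*k^2 - 15*k + 18) = (k + 3)*(k + 4)*(k^3 - 7*k + 6) = (k + 3)^2*(k + 4)*(k^2 - 3*k + 2) = (k - 1)*(k + 3)^2*(k + 4)*(k - 2)
(3) = (s + 4)*(s^2 - 4*s + 4) = (s - 2)*(s + 4)*(s - 2)
(4) = (p - 4)*(p^4 + 4*p^3 - 7*p^2 - 22*p + 24) = (p - 4)*(p + 3)*(p^3 + p^2 - 10*p + 8) = (p - 4)*(p - 2)*(p + 3)*(p^2 + 3*p - 4) = (p - 4)*(p - 2)*(p + 3)*(p + 4)*(p - 1)
(5) = (b + 2)*(b^3 - 5*b^2 - b + 5) = (b - 1)*(b + 2)*(b^2 - 4*b - 5) = (b - 1)*(b + 1)*(b + 2)*(b - 5)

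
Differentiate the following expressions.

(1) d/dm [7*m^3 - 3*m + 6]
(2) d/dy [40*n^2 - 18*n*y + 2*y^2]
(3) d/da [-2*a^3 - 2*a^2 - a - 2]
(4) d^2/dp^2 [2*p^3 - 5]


(1) = 21*m^2 - 3
(2) = -18*n + 4*y
(3) = -6*a^2 - 4*a - 1
(4) = 12*p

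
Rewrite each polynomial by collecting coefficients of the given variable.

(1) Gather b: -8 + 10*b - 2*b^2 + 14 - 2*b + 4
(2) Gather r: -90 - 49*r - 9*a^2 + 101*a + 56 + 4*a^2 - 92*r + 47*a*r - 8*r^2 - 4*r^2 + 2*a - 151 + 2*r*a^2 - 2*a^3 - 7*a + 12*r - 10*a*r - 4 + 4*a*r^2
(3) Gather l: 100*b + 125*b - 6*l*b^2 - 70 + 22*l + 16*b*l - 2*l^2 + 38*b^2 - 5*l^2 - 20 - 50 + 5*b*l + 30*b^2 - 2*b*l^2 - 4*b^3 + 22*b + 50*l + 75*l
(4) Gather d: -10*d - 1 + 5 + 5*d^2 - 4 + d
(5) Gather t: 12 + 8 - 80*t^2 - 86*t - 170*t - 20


(1) = -2*b^2 + 8*b + 10
(2) = -2*a^3 - 5*a^2 + 96*a + r^2*(4*a - 12) + r*(2*a^2 + 37*a - 129) - 189
(3) = -4*b^3 + 68*b^2 + 247*b + l^2*(-2*b - 7) + l*(-6*b^2 + 21*b + 147) - 140
(4) = 5*d^2 - 9*d
(5) = -80*t^2 - 256*t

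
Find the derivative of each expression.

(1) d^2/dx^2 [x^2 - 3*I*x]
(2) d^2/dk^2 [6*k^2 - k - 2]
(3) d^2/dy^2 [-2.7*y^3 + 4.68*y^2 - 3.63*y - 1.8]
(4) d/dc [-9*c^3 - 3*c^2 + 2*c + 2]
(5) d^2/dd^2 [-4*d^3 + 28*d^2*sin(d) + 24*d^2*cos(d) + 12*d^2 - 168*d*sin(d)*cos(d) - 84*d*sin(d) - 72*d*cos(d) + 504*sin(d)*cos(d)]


(1) = 2
(2) = 12
(3) = 9.36 - 16.2*y
(4) = -27*c^2 - 6*c + 2
(5) = -28*d^2*sin(d) - 24*d^2*cos(d) - 12*d*sin(d) + 336*d*sin(2*d) + 184*d*cos(d) - 24*d + 200*sin(d) - 1008*sin(2*d) - 120*cos(d) - 336*cos(2*d) + 24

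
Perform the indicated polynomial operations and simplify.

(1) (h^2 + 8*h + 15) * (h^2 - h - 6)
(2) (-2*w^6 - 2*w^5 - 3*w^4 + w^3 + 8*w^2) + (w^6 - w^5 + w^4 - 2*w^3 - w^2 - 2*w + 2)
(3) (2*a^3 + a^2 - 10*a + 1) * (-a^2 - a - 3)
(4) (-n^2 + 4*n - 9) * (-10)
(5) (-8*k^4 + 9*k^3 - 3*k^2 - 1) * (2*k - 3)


(1) = h^4 + 7*h^3 + h^2 - 63*h - 90
(2) = -w^6 - 3*w^5 - 2*w^4 - w^3 + 7*w^2 - 2*w + 2
(3) = -2*a^5 - 3*a^4 + 3*a^3 + 6*a^2 + 29*a - 3
(4) = 10*n^2 - 40*n + 90
(5) = -16*k^5 + 42*k^4 - 33*k^3 + 9*k^2 - 2*k + 3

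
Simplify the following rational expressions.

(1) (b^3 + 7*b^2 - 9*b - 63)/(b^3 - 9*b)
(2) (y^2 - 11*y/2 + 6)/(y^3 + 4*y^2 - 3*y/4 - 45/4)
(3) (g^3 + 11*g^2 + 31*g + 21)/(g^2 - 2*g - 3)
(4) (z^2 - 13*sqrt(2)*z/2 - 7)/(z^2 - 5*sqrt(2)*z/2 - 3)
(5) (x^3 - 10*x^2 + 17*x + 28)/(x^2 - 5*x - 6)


(1) = (b + 7)/b
(2) = (2*y - 8)/(2*y^2 + 11*y + 15)
(3) = (g^2 + 10*g + 21)/(g - 3)
(4) = (4*z - 28*sqrt(2))/(4*z - 12*sqrt(2))
(5) = (x^2 - 11*x + 28)/(x - 6)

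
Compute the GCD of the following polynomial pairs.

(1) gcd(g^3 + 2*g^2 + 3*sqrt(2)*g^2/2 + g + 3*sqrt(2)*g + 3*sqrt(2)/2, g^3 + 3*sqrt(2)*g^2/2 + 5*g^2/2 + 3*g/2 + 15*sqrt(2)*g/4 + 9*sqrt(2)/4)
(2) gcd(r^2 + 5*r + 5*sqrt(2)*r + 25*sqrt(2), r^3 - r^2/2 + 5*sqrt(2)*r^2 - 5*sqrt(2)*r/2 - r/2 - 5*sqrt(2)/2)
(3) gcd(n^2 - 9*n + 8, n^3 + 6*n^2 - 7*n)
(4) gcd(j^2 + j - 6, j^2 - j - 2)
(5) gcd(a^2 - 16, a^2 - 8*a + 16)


(1) = g^2 + g*(1 + 3*sqrt(2)/2) + 3*sqrt(2)/2
(2) = gcd((r + 5)*(r + 5*sqrt(2)), (r - 1)*(r + 1/2)*(r + 5*sqrt(2))) = r + 5*sqrt(2)
(3) = gcd((n - 8)*(n - 1), n*(n - 1)*(n + 7)) = n - 1
(4) = j - 2
(5) = a - 4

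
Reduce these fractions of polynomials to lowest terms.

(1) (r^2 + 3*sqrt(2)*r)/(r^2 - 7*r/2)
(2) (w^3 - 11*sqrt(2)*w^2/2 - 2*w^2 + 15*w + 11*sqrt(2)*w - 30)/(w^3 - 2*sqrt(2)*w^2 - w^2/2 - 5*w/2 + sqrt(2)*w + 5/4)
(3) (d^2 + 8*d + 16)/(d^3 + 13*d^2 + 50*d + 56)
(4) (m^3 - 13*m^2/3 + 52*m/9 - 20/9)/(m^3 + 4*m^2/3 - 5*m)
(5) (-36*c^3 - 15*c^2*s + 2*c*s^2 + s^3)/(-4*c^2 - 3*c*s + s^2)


(1) = (2*r + 6*sqrt(2))/(2*r - 7)
(2) = (8*w^2 + w*(-24*sqrt(2) - 16) + 48*sqrt(2))/(8*w^2 + w*(-4 + 4*sqrt(2)) - 2*sqrt(2))
(3) = (d + 4)/(d^2 + 9*d + 14)
(4) = (3*m^2 - 8*m + 4)/(3*m^2 + 9*m)
(5) = (9*c^2 + 6*c*s + s^2)/(c + s)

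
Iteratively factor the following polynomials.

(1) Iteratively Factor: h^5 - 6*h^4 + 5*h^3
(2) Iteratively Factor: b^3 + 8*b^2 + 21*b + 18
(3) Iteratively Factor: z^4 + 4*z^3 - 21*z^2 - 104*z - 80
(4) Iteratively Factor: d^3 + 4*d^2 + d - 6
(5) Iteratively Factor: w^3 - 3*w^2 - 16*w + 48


(1) = (h)*(h^4 - 6*h^3 + 5*h^2) = h^2*(h^3 - 6*h^2 + 5*h) = h^2*(h - 5)*(h^2 - h) = h^3*(h - 5)*(h - 1)
(2) = (b + 3)*(b^2 + 5*b + 6) = (b + 2)*(b + 3)*(b + 3)
(3) = (z - 5)*(z^3 + 9*z^2 + 24*z + 16) = (z - 5)*(z + 4)*(z^2 + 5*z + 4) = (z - 5)*(z + 4)^2*(z + 1)
(4) = (d + 2)*(d^2 + 2*d - 3) = (d + 2)*(d + 3)*(d - 1)
(5) = (w - 3)*(w^2 - 16) = (w - 4)*(w - 3)*(w + 4)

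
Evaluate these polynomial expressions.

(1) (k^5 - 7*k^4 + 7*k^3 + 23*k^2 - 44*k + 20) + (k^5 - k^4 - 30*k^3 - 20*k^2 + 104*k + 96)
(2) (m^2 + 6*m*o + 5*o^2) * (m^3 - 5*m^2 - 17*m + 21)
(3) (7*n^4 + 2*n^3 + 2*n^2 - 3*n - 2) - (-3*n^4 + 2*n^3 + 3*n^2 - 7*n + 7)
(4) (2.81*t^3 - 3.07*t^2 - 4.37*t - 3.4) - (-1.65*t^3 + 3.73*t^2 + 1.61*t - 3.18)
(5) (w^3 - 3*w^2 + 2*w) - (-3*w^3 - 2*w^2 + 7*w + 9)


(1) = 2*k^5 - 8*k^4 - 23*k^3 + 3*k^2 + 60*k + 116
(2) = m^5 + 6*m^4*o - 5*m^4 + 5*m^3*o^2 - 30*m^3*o - 17*m^3 - 25*m^2*o^2 - 102*m^2*o + 21*m^2 - 85*m*o^2 + 126*m*o + 105*o^2
(3) = 10*n^4 - n^2 + 4*n - 9
(4) = 4.46*t^3 - 6.8*t^2 - 5.98*t - 0.22
(5) = 4*w^3 - w^2 - 5*w - 9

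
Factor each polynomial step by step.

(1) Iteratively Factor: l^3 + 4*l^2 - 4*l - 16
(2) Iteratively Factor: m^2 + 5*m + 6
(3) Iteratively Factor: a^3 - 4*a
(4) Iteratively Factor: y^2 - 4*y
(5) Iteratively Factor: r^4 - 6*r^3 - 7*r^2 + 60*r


(1) = (l + 2)*(l^2 + 2*l - 8) = (l - 2)*(l + 2)*(l + 4)
(2) = (m + 3)*(m + 2)
(3) = (a + 2)*(a^2 - 2*a) = a*(a + 2)*(a - 2)
(4) = (y - 4)*(y)
(5) = (r + 3)*(r^3 - 9*r^2 + 20*r) = r*(r + 3)*(r^2 - 9*r + 20) = r*(r - 4)*(r + 3)*(r - 5)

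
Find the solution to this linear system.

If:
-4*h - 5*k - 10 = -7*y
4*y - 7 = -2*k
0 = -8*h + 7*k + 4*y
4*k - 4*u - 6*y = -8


Then:
h = 283/352
k = -5/44
u = -145/176
y = 159/88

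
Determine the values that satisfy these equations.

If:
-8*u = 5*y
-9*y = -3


Then:
u = -5/24
y = 1/3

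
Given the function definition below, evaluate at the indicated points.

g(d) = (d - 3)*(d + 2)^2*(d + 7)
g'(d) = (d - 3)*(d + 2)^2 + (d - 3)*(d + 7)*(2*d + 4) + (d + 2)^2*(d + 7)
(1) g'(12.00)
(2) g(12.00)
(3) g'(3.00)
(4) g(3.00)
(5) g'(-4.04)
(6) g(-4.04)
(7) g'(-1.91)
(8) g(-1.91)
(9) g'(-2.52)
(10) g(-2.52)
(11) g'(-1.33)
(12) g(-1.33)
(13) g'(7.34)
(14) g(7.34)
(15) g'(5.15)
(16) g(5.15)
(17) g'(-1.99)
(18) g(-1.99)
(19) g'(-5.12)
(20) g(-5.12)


(1) = 10276.00
(2) = 33516.00
(3) = 250.00
(4) = 0.00
(5) = 68.04
(6) = -86.72
(7) = -4.50
(8) = -0.20
(9) = 25.44
(10) = -6.69
(11) = -32.30
(12) = -11.02
(13) = 2792.12
(14) = 5429.16
(15) = 1104.60
(16) = 1335.45
(17) = -0.50
(18) = -0.00
(19) = 34.51
(20) = -148.60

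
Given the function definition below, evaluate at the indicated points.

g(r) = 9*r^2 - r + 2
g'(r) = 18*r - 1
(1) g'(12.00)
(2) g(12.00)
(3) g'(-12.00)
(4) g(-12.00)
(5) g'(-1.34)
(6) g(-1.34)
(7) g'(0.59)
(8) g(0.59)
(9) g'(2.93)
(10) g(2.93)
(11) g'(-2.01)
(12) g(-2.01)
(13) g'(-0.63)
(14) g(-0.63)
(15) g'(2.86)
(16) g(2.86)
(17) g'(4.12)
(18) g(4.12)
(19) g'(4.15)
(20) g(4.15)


(1) = 215.00
(2) = 1286.00
(3) = -217.00
(4) = 1310.00
(5) = -25.12
(6) = 19.50
(7) = 9.62
(8) = 4.54
(9) = 51.74
(10) = 76.33
(11) = -37.18
(12) = 40.37
(13) = -12.34
(14) = 6.20
(15) = 50.48
(16) = 72.76
(17) = 73.16
(18) = 150.65
(19) = 73.70
(20) = 152.85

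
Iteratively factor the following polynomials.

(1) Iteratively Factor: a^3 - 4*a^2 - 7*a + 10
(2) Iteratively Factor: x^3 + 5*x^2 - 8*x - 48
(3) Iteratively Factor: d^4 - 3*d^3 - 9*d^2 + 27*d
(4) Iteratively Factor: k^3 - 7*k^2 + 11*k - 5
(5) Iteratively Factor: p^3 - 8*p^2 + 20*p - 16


(1) = (a - 5)*(a^2 + a - 2) = (a - 5)*(a - 1)*(a + 2)
(2) = (x + 4)*(x^2 + x - 12) = (x + 4)^2*(x - 3)
(3) = (d + 3)*(d^3 - 6*d^2 + 9*d) = d*(d + 3)*(d^2 - 6*d + 9) = d*(d - 3)*(d + 3)*(d - 3)
(4) = (k - 1)*(k^2 - 6*k + 5) = (k - 5)*(k - 1)*(k - 1)
(5) = (p - 2)*(p^2 - 6*p + 8) = (p - 4)*(p - 2)*(p - 2)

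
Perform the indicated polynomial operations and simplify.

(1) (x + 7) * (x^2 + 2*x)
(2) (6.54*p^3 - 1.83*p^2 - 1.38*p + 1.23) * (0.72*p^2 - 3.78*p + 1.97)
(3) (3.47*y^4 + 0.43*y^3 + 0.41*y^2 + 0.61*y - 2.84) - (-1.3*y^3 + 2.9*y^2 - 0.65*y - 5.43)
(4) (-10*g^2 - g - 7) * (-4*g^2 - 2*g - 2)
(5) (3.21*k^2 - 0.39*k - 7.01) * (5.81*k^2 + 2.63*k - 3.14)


(1) = x^3 + 9*x^2 + 14*x
(2) = 4.7088*p^5 - 26.0388*p^4 + 18.8076*p^3 + 2.4969*p^2 - 7.368*p + 2.4231
(3) = 3.47*y^4 + 1.73*y^3 - 2.49*y^2 + 1.26*y + 2.59
(4) = 40*g^4 + 24*g^3 + 50*g^2 + 16*g + 14
(5) = 18.6501*k^4 + 6.1764*k^3 - 51.8332*k^2 - 17.2117*k + 22.0114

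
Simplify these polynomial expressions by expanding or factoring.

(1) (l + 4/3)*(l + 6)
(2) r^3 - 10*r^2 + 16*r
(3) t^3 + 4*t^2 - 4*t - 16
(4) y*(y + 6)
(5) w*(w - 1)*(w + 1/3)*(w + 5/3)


(1) = l^2 + 22*l/3 + 8
(2) = r*(r - 8)*(r - 2)
(3) = (t - 2)*(t + 2)*(t + 4)
(4) = y^2 + 6*y
(5) = w^4 + w^3 - 13*w^2/9 - 5*w/9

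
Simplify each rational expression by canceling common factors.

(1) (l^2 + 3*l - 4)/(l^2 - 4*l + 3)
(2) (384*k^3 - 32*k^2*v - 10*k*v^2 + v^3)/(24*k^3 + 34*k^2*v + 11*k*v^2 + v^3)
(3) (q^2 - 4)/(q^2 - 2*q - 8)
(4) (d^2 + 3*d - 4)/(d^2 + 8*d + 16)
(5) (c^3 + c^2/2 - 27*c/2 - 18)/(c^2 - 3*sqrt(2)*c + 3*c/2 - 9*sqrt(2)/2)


(1) = (l + 4)/(l - 3)
(2) = (64*k^2 - 16*k*v + v^2)/(4*k^2 + 5*k*v + v^2)
(3) = (q - 2)/(q - 4)
(4) = (d - 1)/(d + 4)
(5) = (4*c^2 - 4*c - 48)/(4*c - 12*sqrt(2))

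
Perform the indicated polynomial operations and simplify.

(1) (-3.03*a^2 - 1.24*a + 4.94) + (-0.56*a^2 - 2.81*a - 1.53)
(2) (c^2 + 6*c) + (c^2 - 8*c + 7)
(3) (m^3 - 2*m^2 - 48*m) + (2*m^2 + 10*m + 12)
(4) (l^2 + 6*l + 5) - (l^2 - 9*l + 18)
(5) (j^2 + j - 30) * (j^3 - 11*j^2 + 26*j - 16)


(1) = -3.59*a^2 - 4.05*a + 3.41
(2) = 2*c^2 - 2*c + 7
(3) = m^3 - 38*m + 12
(4) = 15*l - 13
(5) = j^5 - 10*j^4 - 15*j^3 + 340*j^2 - 796*j + 480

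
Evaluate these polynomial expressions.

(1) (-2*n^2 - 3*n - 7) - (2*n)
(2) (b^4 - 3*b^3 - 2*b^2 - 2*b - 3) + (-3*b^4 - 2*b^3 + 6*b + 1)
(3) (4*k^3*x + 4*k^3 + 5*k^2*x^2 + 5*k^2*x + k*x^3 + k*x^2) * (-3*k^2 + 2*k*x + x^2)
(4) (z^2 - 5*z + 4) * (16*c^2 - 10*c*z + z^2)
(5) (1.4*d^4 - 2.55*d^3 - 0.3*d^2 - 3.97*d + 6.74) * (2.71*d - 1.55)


(1) = -2*n^2 - 5*n - 7
(2) = -2*b^4 - 5*b^3 - 2*b^2 + 4*b - 2
(3) = -12*k^5*x - 12*k^5 - 7*k^4*x^2 - 7*k^4*x + 11*k^3*x^3 + 11*k^3*x^2 + 7*k^2*x^4 + 7*k^2*x^3 + k*x^5 + k*x^4
(4) = 16*c^2*z^2 - 80*c^2*z + 64*c^2 - 10*c*z^3 + 50*c*z^2 - 40*c*z + z^4 - 5*z^3 + 4*z^2
(5) = 3.794*d^5 - 9.0805*d^4 + 3.1395*d^3 - 10.2937*d^2 + 24.4189*d - 10.447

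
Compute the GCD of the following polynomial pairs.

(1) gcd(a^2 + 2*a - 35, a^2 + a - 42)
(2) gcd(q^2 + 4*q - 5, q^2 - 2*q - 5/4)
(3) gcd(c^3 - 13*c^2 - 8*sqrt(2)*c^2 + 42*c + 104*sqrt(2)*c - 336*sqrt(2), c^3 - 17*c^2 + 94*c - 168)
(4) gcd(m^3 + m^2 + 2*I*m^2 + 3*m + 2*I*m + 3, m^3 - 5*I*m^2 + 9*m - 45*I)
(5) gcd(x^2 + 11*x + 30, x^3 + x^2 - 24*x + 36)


(1) = gcd((a - 5)*(a + 7), (a - 6)*(a + 7)) = a + 7
(2) = gcd((q - 1)*(q + 5), (q - 5/2)*(q + 1/2)) = 1
(3) = gcd((c - 7)*(c - 6)*(c - 8*sqrt(2)), (c - 7)*(c - 6)*(c - 4)) = c^2 - 13*c + 42
(4) = gcd((m + 1)*(m - I)*(m + 3*I), (m - 5*I)*(m - 3*I)*(m + 3*I)) = m + 3*I
(5) = gcd((x + 5)*(x + 6), (x - 3)*(x - 2)*(x + 6)) = x + 6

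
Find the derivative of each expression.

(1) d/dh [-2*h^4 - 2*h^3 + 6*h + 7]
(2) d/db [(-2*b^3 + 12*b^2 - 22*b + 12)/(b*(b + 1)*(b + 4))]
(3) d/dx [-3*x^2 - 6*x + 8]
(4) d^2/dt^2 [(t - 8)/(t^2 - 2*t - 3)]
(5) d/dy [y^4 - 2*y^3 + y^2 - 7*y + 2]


(1) = -8*h^3 - 6*h^2 + 6
(2) = 2*(-11*b^4 + 14*b^3 + 61*b^2 - 60*b - 24)/(b^2*(b^4 + 10*b^3 + 33*b^2 + 40*b + 16))
(3) = -6*x - 6
(4) = 2*((10 - 3*t)*(-t^2 + 2*t + 3) - 4*(t - 8)*(t - 1)^2)/(-t^2 + 2*t + 3)^3
(5) = 4*y^3 - 6*y^2 + 2*y - 7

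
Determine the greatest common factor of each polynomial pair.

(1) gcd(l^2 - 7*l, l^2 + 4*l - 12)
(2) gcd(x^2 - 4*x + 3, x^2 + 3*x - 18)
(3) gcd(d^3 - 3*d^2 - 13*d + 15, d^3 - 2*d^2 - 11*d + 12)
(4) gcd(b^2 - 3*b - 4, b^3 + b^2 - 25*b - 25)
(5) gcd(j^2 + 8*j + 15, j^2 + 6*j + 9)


(1) = 1
(2) = x - 3
(3) = d^2 + 2*d - 3
(4) = gcd((b - 4)*(b + 1), (b - 5)*(b + 1)*(b + 5)) = b + 1
(5) = gcd((j + 3)*(j + 5), (j + 3)^2) = j + 3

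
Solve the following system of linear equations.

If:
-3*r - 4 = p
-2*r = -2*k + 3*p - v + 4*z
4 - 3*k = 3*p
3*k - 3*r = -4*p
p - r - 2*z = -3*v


Then:
k = 16/3
p = -4
r = 0
v = 92/15
z = 36/5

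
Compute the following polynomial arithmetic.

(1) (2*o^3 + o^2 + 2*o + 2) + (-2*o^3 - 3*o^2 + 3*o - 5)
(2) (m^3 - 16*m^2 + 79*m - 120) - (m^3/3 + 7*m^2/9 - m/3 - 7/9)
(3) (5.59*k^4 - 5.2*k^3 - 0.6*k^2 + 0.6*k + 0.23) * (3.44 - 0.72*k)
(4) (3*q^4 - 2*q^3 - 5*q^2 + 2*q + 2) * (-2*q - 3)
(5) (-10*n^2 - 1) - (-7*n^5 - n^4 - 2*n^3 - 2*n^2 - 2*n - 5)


(1) = -2*o^2 + 5*o - 3
(2) = 2*m^3/3 - 151*m^2/9 + 238*m/3 - 1073/9
(3) = -4.0248*k^5 + 22.9736*k^4 - 17.456*k^3 - 2.496*k^2 + 1.8984*k + 0.7912
(4) = -6*q^5 - 5*q^4 + 16*q^3 + 11*q^2 - 10*q - 6
(5) = 7*n^5 + n^4 + 2*n^3 - 8*n^2 + 2*n + 4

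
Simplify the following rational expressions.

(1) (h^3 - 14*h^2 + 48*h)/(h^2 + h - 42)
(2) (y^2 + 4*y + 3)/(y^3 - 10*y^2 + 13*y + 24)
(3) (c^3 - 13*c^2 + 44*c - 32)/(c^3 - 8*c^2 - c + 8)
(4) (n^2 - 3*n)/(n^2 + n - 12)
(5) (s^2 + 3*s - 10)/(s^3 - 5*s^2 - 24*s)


(1) = (h^2 - 8*h)/(h + 7)
(2) = (y + 3)/(y^2 - 11*y + 24)
(3) = (c - 4)/(c + 1)
(4) = n/(n + 4)
(5) = (s^2 + 3*s - 10)/(s^3 - 5*s^2 - 24*s)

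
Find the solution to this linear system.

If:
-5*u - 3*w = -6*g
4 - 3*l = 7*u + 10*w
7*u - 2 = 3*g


Then:
g = 7*w/9 + 10/27
l = 8/27 - 37*w/9
u = w/3 + 4/9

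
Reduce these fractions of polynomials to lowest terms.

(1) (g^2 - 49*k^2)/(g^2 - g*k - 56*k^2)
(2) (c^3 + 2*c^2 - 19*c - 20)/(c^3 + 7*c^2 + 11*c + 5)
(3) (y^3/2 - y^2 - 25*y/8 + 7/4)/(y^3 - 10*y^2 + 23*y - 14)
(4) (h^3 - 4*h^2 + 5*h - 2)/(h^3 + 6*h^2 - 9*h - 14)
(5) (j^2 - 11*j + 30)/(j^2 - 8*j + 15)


(1) = (g - 7*k)/(g - 8*k)
(2) = (c - 4)/(c + 1)
(3) = (4*y^3 - 8*y^2 - 25*y + 14)/(8*y^3 - 80*y^2 + 184*y - 112)
(4) = (h^2 - 2*h + 1)/(h^2 + 8*h + 7)
(5) = (j - 6)/(j - 3)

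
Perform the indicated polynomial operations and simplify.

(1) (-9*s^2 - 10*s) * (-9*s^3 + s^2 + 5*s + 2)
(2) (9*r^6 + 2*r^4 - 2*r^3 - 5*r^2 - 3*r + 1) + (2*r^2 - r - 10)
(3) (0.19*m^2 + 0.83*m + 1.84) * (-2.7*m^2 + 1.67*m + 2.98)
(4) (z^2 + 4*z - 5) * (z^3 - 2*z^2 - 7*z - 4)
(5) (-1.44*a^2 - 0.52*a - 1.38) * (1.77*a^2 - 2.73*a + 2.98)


(1) = 81*s^5 + 81*s^4 - 55*s^3 - 68*s^2 - 20*s
(2) = 9*r^6 + 2*r^4 - 2*r^3 - 3*r^2 - 4*r - 9
(3) = -0.513*m^4 - 1.9237*m^3 - 3.0157*m^2 + 5.5462*m + 5.4832
(4) = z^5 + 2*z^4 - 20*z^3 - 22*z^2 + 19*z + 20
(5) = -2.5488*a^4 + 3.0108*a^3 - 5.3142*a^2 + 2.2178*a - 4.1124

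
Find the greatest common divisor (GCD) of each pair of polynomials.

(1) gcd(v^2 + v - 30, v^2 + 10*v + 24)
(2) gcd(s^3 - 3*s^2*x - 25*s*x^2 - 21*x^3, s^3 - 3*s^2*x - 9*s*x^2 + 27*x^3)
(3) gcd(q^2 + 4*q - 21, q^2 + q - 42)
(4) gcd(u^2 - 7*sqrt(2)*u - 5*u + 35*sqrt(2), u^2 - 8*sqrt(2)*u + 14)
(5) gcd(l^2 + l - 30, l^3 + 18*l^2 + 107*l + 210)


(1) = v + 6
(2) = s + 3*x
(3) = gcd((q - 3)*(q + 7), (q - 6)*(q + 7)) = q + 7
(4) = gcd((u - 5)*(u - 7*sqrt(2)), (u - 7*sqrt(2))*(u - sqrt(2))) = u - 7*sqrt(2)
(5) = gcd((l - 5)*(l + 6), (l + 5)*(l + 6)*(l + 7)) = l + 6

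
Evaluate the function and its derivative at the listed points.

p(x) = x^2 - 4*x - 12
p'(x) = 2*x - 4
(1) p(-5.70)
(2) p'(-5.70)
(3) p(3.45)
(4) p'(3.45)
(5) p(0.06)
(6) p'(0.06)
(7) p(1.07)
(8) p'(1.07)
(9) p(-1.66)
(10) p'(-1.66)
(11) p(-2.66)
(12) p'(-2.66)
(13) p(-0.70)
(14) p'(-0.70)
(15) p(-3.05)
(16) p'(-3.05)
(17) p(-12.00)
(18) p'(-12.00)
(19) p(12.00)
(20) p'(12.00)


(1) = 43.29
(2) = -15.40
(3) = -13.90
(4) = 2.90
(5) = -12.24
(6) = -3.88
(7) = -15.14
(8) = -1.86
(9) = -2.60
(10) = -7.32
(11) = 5.72
(12) = -9.32
(13) = -8.71
(14) = -5.40
(15) = 9.50
(16) = -10.10
(17) = 180.00
(18) = -28.00
(19) = 84.00
(20) = 20.00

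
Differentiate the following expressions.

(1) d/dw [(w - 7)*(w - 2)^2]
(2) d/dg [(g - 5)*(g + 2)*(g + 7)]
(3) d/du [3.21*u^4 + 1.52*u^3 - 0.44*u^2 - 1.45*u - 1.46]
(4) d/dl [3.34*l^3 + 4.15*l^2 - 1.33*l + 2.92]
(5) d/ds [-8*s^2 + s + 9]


(1) = (w - 2)*(3*w - 16)
(2) = 3*g^2 + 8*g - 31
(3) = 12.84*u^3 + 4.56*u^2 - 0.88*u - 1.45
(4) = 10.02*l^2 + 8.3*l - 1.33
(5) = 1 - 16*s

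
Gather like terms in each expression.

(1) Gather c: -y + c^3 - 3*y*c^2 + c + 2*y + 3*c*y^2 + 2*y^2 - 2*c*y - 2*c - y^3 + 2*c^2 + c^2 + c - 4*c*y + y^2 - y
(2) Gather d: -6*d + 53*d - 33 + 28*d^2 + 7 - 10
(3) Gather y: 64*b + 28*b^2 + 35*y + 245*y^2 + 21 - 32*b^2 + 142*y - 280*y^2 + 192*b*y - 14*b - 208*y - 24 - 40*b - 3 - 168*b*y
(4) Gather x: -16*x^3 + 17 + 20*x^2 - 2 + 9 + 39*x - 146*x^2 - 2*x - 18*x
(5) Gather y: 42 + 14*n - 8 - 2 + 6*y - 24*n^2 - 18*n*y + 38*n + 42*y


(1) = c^3 + c^2*(3 - 3*y) + c*(3*y^2 - 6*y) - y^3 + 3*y^2
(2) = 28*d^2 + 47*d - 36
(3) = -4*b^2 + 10*b - 35*y^2 + y*(24*b - 31) - 6
(4) = -16*x^3 - 126*x^2 + 19*x + 24
(5) = -24*n^2 + 52*n + y*(48 - 18*n) + 32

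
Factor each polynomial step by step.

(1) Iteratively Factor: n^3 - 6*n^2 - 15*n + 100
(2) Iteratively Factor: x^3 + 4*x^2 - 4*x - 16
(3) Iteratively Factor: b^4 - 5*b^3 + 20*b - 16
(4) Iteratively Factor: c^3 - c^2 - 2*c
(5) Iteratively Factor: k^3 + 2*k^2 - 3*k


(1) = (n - 5)*(n^2 - n - 20) = (n - 5)*(n + 4)*(n - 5)
(2) = (x - 2)*(x^2 + 6*x + 8) = (x - 2)*(x + 2)*(x + 4)
(3) = (b - 1)*(b^3 - 4*b^2 - 4*b + 16) = (b - 4)*(b - 1)*(b^2 - 4) = (b - 4)*(b - 2)*(b - 1)*(b + 2)
(4) = (c + 1)*(c^2 - 2*c) = c*(c + 1)*(c - 2)
(5) = (k)*(k^2 + 2*k - 3) = k*(k + 3)*(k - 1)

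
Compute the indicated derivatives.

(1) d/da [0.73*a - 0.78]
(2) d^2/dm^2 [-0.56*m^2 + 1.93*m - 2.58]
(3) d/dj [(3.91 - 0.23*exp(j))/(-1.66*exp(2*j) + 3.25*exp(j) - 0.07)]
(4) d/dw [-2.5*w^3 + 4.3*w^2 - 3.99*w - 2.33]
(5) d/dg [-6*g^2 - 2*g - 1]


(1) = 0.730000000000000
(2) = -1.12000000000000
(3) = (-0.3818*exp(2*j) + 12.9812*exp(j) - 12.6914)*exp(j)/(2.7556*exp(4*j) - 10.79*exp(3*j) + 10.7949*exp(2*j) - 0.455*exp(j) + 0.0049)
(4) = -7.5*w^2 + 8.6*w - 3.99
(5) = -12*g - 2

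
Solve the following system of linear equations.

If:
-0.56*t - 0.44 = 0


Then:
t = -0.79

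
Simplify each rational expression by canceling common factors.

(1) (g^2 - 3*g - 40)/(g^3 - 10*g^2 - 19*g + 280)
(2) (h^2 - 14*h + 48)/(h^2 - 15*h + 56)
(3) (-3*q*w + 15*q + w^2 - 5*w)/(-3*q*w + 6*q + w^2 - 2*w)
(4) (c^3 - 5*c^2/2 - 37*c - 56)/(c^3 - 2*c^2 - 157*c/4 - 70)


(1) = 1/(g - 7)
(2) = (h - 6)/(h - 7)
(3) = (w - 5)/(w - 2)
(4) = (2*c + 4)/(2*c + 5)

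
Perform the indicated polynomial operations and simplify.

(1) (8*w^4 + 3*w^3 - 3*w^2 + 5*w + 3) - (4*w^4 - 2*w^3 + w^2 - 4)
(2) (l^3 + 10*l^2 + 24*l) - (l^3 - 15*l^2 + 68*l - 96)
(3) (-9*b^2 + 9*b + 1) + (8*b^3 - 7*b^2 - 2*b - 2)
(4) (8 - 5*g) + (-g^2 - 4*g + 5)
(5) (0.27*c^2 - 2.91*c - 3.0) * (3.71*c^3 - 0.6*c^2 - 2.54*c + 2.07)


(1) = 4*w^4 + 5*w^3 - 4*w^2 + 5*w + 7
(2) = 25*l^2 - 44*l + 96
(3) = 8*b^3 - 16*b^2 + 7*b - 1
(4) = -g^2 - 9*g + 13
(5) = 1.0017*c^5 - 10.9581*c^4 - 10.0698*c^3 + 9.7503*c^2 + 1.5963*c - 6.21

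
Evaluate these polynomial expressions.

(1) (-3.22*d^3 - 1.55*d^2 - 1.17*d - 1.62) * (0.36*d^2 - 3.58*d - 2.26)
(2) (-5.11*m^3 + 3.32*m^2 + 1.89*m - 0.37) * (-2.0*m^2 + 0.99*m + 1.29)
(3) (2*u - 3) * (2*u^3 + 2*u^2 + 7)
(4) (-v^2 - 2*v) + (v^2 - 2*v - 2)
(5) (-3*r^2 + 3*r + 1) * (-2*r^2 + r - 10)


(1) = -1.1592*d^5 + 10.9696*d^4 + 12.405*d^3 + 7.1084*d^2 + 8.4438*d + 3.6612
(2) = 10.22*m^5 - 11.6989*m^4 - 7.0851*m^3 + 6.8939*m^2 + 2.0718*m - 0.4773
(3) = 4*u^4 - 2*u^3 - 6*u^2 + 14*u - 21
(4) = -4*v - 2
(5) = 6*r^4 - 9*r^3 + 31*r^2 - 29*r - 10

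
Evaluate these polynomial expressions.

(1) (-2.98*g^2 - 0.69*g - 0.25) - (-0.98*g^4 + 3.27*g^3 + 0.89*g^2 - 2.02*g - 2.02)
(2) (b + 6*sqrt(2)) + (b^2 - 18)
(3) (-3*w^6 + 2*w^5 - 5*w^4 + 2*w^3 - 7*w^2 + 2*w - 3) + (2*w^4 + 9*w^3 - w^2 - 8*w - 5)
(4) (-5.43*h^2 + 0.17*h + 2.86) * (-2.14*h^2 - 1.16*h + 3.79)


(1) = 0.98*g^4 - 3.27*g^3 - 3.87*g^2 + 1.33*g + 1.77
(2) = b^2 + b - 18 + 6*sqrt(2)
(3) = -3*w^6 + 2*w^5 - 3*w^4 + 11*w^3 - 8*w^2 - 6*w - 8
(4) = 11.6202*h^4 + 5.935*h^3 - 26.8973*h^2 - 2.6733*h + 10.8394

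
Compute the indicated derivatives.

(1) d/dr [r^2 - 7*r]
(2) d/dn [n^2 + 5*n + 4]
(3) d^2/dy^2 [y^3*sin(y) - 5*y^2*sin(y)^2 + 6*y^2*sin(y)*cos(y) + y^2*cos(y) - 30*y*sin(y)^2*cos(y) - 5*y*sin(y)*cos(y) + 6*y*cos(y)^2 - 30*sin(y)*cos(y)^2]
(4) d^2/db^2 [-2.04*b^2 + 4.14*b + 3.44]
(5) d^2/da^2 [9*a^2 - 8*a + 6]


(1) = 2*r - 7
(2) = 2*n + 5
(3) = -y^3*sin(y) - 12*y^2*sin(2*y) + 5*y^2*cos(y) - 10*y^2*cos(2*y) + 2*y*sin(y) - 10*y*sin(2*y) + 15*y*cos(y)/2 + 12*y*cos(2*y) - 135*y*cos(3*y)/2 + 45*sin(y)/2 - 6*sin(2*y) + 45*sin(3*y)/2 + 2*cos(y) - 5*cos(2*y) - 5
(4) = -4.08000000000000
(5) = 18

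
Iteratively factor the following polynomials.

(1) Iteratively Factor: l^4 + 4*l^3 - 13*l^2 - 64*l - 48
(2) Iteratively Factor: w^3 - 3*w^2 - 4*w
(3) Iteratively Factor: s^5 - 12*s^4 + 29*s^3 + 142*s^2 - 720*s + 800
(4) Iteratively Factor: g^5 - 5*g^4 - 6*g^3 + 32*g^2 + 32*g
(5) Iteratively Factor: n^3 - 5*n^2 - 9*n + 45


(1) = (l + 3)*(l^3 + l^2 - 16*l - 16) = (l - 4)*(l + 3)*(l^2 + 5*l + 4) = (l - 4)*(l + 3)*(l + 4)*(l + 1)
(2) = (w)*(w^2 - 3*w - 4) = w*(w - 4)*(w + 1)
(3) = (s - 2)*(s^4 - 10*s^3 + 9*s^2 + 160*s - 400) = (s - 2)*(s + 4)*(s^3 - 14*s^2 + 65*s - 100) = (s - 5)*(s - 2)*(s + 4)*(s^2 - 9*s + 20) = (s - 5)*(s - 4)*(s - 2)*(s + 4)*(s - 5)
(4) = (g - 4)*(g^4 - g^3 - 10*g^2 - 8*g) = g*(g - 4)*(g^3 - g^2 - 10*g - 8) = g*(g - 4)*(g + 2)*(g^2 - 3*g - 4) = g*(g - 4)^2*(g + 2)*(g + 1)
(5) = (n - 3)*(n^2 - 2*n - 15) = (n - 5)*(n - 3)*(n + 3)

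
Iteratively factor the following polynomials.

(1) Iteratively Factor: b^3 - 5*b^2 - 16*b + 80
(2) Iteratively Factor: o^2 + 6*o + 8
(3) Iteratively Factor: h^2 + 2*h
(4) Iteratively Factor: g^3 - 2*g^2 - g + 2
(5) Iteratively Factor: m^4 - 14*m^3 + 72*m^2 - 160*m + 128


(1) = (b + 4)*(b^2 - 9*b + 20) = (b - 4)*(b + 4)*(b - 5)
(2) = (o + 4)*(o + 2)
(3) = (h)*(h + 2)
(4) = (g - 1)*(g^2 - g - 2) = (g - 2)*(g - 1)*(g + 1)
(5) = (m - 4)*(m^3 - 10*m^2 + 32*m - 32) = (m - 4)*(m - 2)*(m^2 - 8*m + 16) = (m - 4)^2*(m - 2)*(m - 4)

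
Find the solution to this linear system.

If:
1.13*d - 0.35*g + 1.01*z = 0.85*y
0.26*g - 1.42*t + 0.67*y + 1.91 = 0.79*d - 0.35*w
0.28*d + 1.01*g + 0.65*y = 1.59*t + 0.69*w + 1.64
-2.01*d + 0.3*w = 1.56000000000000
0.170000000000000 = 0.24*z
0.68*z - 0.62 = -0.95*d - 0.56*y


Then:
d = -13.29
g = -96.19
t = -18.78
w = -83.82
y = 22.79
z = 0.71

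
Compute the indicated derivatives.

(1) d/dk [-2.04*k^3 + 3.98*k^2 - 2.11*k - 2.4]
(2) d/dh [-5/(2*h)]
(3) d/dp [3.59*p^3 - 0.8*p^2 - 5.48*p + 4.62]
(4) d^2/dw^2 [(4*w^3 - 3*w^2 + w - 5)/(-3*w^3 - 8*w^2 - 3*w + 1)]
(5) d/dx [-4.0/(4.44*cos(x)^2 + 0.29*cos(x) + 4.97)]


(1) = -6.12*k^2 + 7.96*k - 2.11
(2) = 5/(2*h^2)
(3) = 10.77*p^2 - 1.6*p - 5.48
(4) = 2*(123*w^6 + 81*w^5 + 45*w^4 + 828*w^3 + 1185*w^2 + 369*w + 85)/(27*w^9 + 216*w^8 + 657*w^7 + 917*w^6 + 513*w^5 - 30*w^4 - 108*w^3 - 3*w^2 + 9*w - 1)
(5) = -(35.52*cos(x) + 1.16)*sin(x)/(4.44*cos(x)^2 + 0.29*cos(x) + 4.97)^2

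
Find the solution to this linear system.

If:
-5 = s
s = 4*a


Then:
a = -5/4
s = -5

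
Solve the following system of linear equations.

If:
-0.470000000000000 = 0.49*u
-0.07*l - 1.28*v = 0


Then:
l = -18.2857142857143*v
u = -0.96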